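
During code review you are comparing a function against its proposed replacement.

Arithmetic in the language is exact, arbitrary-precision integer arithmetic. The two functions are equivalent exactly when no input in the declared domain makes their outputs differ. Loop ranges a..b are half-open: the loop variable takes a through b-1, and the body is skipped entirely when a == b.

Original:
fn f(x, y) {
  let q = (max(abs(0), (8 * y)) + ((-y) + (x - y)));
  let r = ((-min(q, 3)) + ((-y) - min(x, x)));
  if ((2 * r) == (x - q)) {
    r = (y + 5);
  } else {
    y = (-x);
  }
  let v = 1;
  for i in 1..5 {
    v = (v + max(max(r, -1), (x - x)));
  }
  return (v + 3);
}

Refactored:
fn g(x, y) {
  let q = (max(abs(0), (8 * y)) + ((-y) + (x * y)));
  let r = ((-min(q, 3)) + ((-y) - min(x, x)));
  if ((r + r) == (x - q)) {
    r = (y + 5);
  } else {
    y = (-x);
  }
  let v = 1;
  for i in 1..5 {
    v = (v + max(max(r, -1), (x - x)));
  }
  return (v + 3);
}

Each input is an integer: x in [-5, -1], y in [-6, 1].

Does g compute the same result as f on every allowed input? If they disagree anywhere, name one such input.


The rewrite breaks on x=-5, y=-3, where the results are 32 and 24.
f: q becomes 1; next r becomes 7; next ((2 * r) == (x - q)) evaluates to false; next y becomes 5; next v becomes 1; next at i=1:; next v becomes 8; next at i=2:; next v becomes 15; next at i=3:; next v becomes 22; next at i=4:; next v becomes 29; next final value 32
g: q becomes 18; next r becomes 5; next ((r + r) == (x - q)) evaluates to false; next y becomes 5; next v becomes 1; next at i=1:; next v becomes 6; next at i=2:; next v becomes 11; next at i=3:; next v becomes 16; next at i=4:; next v becomes 21; next final value 24
verdict: not equivalent; witness: x=-5, y=-3


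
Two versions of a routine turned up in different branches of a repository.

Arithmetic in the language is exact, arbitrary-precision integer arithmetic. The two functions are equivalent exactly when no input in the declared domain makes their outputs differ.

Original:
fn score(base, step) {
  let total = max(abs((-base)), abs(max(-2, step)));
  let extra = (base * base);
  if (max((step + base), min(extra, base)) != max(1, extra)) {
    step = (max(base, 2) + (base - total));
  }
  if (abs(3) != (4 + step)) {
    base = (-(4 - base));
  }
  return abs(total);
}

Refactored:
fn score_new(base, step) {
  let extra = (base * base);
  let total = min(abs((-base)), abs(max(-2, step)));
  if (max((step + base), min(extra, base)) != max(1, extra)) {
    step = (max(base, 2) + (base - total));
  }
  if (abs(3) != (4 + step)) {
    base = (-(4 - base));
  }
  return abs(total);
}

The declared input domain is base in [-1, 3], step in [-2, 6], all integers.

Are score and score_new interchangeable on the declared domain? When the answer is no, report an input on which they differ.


Evaluate both at base=-1, step=-2.
score: total := 2 | extra := 1 | (max((step + base), min(extra, base)) != max(1, extra)): true | step := -1 | (abs(3) != (4 + step)): false | result 2
score_new: extra := 1 | total := 1 | (max((step + base), min(extra, base)) != max(1, extra)): true | step := 0 | (abs(3) != (4 + step)): true | base := -5 | result 1
2 vs 1 — the two versions disagree here.
verdict: not equivalent; witness: base=-1, step=-2


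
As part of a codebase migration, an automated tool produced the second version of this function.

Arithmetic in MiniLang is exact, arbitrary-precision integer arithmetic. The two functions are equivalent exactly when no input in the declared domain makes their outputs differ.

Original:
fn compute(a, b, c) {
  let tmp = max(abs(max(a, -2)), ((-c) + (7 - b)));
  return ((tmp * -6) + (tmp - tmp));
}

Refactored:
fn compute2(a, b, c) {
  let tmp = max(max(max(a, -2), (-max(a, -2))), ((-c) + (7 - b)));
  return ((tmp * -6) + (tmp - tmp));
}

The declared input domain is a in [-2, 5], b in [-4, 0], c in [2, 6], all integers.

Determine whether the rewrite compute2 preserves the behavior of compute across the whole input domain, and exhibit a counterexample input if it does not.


The two are interchangeable: min/max/abs usage differs; and constant usage differs, and every declared input agrees.
Tracing a=4, b=-3, c=2: compute: tmp := 8 | result -48 | compute2: tmp := 8 | result -48 — matching result -48.
Sweeping the whole domain (200 inputs) finds no disagreement.
verdict: equivalent


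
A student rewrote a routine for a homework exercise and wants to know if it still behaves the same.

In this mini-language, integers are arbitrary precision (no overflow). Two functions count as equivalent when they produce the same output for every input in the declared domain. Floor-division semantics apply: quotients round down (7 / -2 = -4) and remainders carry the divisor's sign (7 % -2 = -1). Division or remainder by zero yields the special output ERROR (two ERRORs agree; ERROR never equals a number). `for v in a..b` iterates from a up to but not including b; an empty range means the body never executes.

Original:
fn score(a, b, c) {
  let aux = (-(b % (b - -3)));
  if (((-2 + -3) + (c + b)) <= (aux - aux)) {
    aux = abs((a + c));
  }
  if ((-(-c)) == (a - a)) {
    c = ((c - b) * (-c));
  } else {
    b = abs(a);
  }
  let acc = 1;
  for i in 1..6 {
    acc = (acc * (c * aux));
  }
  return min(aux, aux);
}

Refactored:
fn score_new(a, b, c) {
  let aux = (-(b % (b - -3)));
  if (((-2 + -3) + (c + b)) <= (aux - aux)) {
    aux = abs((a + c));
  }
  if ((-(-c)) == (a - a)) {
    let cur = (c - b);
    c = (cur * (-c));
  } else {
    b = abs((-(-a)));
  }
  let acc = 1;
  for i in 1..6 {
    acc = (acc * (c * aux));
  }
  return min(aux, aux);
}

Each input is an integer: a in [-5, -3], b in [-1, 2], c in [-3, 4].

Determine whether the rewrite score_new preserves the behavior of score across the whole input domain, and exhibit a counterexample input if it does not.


Changes here: local variable names differ, and statement counts differ; the full 96-point sweep finds no disagreement.
verdict: equivalent


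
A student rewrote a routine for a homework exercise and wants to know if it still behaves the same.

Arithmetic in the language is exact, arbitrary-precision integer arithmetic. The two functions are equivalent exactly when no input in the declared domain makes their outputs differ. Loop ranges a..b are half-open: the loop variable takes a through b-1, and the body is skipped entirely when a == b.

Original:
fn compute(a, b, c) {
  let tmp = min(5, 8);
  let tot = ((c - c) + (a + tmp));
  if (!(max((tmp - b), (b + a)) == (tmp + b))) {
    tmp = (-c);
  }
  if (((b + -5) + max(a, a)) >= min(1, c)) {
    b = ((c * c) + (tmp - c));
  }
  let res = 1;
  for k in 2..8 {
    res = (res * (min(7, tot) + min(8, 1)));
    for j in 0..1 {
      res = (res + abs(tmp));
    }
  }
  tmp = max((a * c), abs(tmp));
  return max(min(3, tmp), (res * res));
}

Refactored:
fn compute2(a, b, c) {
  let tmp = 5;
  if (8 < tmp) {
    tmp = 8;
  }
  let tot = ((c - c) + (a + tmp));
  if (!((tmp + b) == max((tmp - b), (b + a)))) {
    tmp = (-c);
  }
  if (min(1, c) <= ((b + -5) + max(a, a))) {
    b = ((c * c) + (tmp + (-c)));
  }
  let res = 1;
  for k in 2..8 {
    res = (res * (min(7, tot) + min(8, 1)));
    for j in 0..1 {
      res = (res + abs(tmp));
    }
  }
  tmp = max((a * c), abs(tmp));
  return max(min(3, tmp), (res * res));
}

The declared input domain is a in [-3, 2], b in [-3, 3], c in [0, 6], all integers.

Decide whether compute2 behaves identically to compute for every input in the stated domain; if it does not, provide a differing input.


Behavior is preserved: although comparison usage differs, and statement counts differ, and branching structure differs, and min/max/abs usage differs, and arithmetic usage differs, and constant usage differs, the outputs never diverge.
Tracing a=-1, b=3, c=6: compute: tmp=5, then tot=4, then (!(max((tmp - b), (b + a)) == (tmp + b))) is true, then tmp=-6, then (((b + -5) + max(a, a)) >= min(1, c)) is false, then res=1, then (k=2), then res=5, then (j=0), then res=11, then (k=3), then res=55, then (j=0), then res=61, then (k=4), then res=305, then (j=0), then res=311, then (k=5), then res=1555, then (j=0), then res=1561, then (k=6), then res=7805, then (j=0), then res=7811, then (k=7), then res=39055, then (j=0), then res=39061, then tmp=6, then returns 1525761721 | compute2: tmp=5, then (8 < tmp) is false, then tot=4, then (!((tmp + b) == max((tmp - b), (b + a)))) is true, then tmp=-6, then (min(1, c) <= ((b + -5) + max(a, a))) is false, then res=1, then (k=2), then res=5, then (j=0), then res=11, then (k=3), then res=55, then (j=0), then res=61, then (k=4), then res=305, then (j=0), then res=311, then (k=5), then res=1555, then (j=0), then res=1561, then (k=6), then res=7805, then (j=0), then res=7811, then (k=7), then res=39055, then (j=0), then res=39061, then tmp=6, then returns 1525761721 — matching result 1525761721.
Checked all 294 inputs in the declared domain: the outputs agree on every one.
verdict: equivalent


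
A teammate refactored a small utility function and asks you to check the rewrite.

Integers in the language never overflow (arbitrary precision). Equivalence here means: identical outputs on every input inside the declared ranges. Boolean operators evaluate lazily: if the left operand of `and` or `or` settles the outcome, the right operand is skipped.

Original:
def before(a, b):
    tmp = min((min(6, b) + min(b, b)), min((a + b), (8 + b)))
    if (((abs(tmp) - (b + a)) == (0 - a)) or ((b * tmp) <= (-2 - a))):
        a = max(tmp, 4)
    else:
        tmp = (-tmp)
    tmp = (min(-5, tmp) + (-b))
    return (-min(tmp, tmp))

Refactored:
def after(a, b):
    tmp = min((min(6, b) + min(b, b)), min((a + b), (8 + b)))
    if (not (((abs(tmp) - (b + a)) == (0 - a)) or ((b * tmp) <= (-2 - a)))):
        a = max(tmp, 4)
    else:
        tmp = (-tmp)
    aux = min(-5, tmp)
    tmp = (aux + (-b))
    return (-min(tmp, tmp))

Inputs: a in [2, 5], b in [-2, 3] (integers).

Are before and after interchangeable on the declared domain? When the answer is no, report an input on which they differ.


Not equivalent: a=3, b=3 separates them (9 vs 8).
before: tmp becomes 6; next (((abs(tmp) - (b + a)) == (0 - a)) or ((b * tmp) <= (-2 - a))) evaluates to false; next tmp becomes -6; next tmp becomes -9; next final value 9
after: tmp becomes 6; next (not (((abs(tmp) - (b + a)) == (0 - a)) or ((b * tmp) <= (-2 - a)))) evaluates to true; next a becomes 6; next aux becomes -5; next tmp becomes -8; next final value 8
verdict: not equivalent; witness: a=3, b=3


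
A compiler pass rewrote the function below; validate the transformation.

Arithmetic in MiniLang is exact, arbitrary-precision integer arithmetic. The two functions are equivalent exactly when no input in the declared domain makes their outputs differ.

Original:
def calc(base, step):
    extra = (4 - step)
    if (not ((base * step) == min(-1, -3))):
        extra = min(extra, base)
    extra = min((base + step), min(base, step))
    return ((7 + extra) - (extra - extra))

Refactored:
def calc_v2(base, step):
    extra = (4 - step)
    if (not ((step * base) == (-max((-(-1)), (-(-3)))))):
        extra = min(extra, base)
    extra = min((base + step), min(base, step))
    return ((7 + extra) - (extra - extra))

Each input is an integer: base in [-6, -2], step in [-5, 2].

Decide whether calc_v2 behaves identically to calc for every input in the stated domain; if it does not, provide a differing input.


Changes here: min/max/abs usage differs; the full 40-point sweep finds no disagreement.
verdict: equivalent


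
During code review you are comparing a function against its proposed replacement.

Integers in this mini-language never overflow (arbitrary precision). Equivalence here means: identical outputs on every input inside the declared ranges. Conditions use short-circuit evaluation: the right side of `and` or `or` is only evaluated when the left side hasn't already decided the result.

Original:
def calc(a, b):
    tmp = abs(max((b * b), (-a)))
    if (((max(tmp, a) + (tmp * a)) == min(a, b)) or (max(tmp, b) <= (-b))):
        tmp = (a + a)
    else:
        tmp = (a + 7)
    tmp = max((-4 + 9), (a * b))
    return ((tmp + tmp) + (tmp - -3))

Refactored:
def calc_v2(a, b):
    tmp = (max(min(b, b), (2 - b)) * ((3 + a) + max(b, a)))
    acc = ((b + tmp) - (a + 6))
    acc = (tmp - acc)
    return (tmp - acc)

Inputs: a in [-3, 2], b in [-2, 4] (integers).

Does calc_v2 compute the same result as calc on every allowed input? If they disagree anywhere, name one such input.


Consider the input a=-3, b=-2.
calc: tmp := 4 | (((max(tmp, a) + (tmp * a)) == min(a, b)) or (max(tmp, b) <= (-b))): false | tmp := 4 | tmp := 6 | result 21
calc_v2: tmp := -8 | acc := -13 | acc := 5 | result -13
21 vs -13 — the two versions disagree here.
verdict: not equivalent; witness: a=-3, b=-2


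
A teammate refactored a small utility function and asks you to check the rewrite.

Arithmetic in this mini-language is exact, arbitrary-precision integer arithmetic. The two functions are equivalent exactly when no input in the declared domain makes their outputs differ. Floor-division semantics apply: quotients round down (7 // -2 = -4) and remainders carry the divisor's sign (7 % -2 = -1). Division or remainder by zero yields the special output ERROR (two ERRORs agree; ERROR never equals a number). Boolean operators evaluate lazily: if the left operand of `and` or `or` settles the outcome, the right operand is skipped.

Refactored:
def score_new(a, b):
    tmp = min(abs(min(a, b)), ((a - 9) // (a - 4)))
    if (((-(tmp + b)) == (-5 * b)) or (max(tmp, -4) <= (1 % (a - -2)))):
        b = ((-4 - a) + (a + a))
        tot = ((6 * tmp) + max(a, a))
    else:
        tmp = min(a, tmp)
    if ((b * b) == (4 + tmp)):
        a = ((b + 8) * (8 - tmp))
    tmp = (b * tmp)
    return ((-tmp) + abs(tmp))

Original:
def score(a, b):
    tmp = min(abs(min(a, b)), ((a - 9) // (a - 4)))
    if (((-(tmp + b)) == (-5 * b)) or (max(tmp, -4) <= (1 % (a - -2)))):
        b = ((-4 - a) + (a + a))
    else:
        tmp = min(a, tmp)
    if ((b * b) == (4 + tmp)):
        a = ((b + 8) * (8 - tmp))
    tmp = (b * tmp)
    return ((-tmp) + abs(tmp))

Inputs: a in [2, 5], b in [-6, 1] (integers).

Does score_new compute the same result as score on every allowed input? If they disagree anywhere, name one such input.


Changes here: local variable names differ; and constant usage differs; and min/max/abs usage differs; and statement counts differ; and arithmetic usage differs; the full 32-point sweep finds no disagreement.
verdict: equivalent


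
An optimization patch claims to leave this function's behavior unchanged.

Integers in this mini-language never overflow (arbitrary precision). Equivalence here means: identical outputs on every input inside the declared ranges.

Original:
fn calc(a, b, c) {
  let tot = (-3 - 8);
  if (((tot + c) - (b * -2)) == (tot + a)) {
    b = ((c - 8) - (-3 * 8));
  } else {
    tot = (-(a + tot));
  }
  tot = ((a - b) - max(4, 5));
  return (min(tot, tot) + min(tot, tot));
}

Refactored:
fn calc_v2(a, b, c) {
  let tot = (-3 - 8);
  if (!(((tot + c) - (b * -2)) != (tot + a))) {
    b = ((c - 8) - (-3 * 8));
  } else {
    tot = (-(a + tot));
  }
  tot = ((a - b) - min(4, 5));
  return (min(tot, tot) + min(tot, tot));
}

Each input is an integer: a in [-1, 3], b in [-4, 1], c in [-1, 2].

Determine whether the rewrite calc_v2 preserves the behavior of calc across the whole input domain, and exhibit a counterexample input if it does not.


Try a=-1, b=-4, c=-1.
calc: tot becomes -11; next (((tot + c) - (b * -2)) == (tot + a)) evaluates to false; next tot becomes 12; next tot becomes -2; next final value -4
calc_v2: tot becomes -11; next (!(((tot + c) - (b * -2)) != (tot + a))) evaluates to false; next tot becomes 12; next tot becomes -1; next final value -2
-4 against -2: the behavior changed.
verdict: not equivalent; witness: a=-1, b=-4, c=-1


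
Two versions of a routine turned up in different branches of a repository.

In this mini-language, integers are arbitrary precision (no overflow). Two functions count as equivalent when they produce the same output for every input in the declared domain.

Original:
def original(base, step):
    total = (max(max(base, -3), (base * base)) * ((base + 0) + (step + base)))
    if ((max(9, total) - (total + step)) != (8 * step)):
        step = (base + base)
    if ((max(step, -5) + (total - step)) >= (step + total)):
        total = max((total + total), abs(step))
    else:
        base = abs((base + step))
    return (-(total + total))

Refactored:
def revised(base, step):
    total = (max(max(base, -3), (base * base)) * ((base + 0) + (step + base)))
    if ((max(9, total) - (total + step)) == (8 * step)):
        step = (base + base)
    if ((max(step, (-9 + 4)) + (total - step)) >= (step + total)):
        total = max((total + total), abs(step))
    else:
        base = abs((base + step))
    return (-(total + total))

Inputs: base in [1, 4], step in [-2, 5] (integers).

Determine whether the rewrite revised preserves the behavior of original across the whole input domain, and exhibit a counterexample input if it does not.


Run the pair on base=1, step=-2.
original: total = 0; ((max(9, total) - (total + step)) != (8 * step)) -> true; step = 2; ((max(step, -5) + (total - step)) >= (step + total)) -> false; base = 3; return 0
revised: total = 0; ((max(9, total) - (total + step)) == (8 * step)) -> false; ((max(step, (-9 + 4)) + (total - step)) >= (step + total)) -> true; total = 2; return -4
0 against -4: the behavior changed.
verdict: not equivalent; witness: base=1, step=-2


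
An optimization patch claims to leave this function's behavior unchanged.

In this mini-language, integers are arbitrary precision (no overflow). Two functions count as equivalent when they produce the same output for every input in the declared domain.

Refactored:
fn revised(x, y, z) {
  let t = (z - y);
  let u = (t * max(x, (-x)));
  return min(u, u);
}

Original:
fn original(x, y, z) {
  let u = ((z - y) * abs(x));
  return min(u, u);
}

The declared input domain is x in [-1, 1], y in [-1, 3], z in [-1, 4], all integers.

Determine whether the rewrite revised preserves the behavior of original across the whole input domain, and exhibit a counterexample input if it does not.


Differences: statement counts differ; also local variable names differ; also min/max/abs usage differs — yet all 90 inputs agree.
verdict: equivalent


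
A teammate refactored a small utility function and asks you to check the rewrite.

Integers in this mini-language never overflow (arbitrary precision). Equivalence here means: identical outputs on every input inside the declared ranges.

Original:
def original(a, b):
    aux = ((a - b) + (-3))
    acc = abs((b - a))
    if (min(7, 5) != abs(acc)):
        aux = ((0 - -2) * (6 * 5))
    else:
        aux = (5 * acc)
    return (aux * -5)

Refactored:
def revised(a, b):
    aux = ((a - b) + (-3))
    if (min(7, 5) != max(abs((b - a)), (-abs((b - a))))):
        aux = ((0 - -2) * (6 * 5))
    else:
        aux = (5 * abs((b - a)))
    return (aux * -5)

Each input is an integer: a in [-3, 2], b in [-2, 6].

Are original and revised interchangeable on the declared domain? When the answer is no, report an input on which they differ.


Comparing the listings, the differences include: arithmetic usage differs, min/max/abs usage differs, statement counts differ, local variable names differ.
As a probe, take a=-1, b=5: original runs aux = -9; acc = 6; (min(7, 5) != abs(acc)) -> true; aux = 60; return -300; revised runs aux = -9; (min(7, 5) != max(abs((b - a)), (-abs((b - a))))) -> true; aux = 60; return -300; both end at -300.
Every one of the 54 inputs gives matching results.
verdict: equivalent


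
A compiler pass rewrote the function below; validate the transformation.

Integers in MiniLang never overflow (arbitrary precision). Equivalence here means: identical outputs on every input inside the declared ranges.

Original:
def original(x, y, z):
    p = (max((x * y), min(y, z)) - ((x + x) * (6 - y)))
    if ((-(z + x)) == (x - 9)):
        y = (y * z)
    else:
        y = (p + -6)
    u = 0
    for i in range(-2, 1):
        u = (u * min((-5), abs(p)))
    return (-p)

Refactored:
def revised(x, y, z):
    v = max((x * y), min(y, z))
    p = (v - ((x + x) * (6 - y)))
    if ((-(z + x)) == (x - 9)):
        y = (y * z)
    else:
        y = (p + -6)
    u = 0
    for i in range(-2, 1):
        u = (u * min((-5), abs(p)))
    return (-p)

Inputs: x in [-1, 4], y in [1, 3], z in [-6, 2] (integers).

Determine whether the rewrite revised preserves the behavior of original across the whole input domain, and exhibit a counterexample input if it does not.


The two versions differ — the changes include local variable names differ; and statement counts differ.
As a probe, take x=1, y=1, z=0: original runs p := -9 | ((-(z + x)) == (x - 9)): false | y := -15 | u := 0 | iter i=-2: | u := 0 | iter i=-1: | u := 0 | iter i=0: | u := 0 | result 9; revised runs v := 1 | p := -9 | ((-(z + x)) == (x - 9)): false | y := -15 | u := 0 | iter i=-2: | u := 0 | iter i=-1: | u := 0 | iter i=0: | u := 0 | result 9; both end at 9.
Checked all 162 inputs in the declared domain: the outputs agree on every one.
verdict: equivalent


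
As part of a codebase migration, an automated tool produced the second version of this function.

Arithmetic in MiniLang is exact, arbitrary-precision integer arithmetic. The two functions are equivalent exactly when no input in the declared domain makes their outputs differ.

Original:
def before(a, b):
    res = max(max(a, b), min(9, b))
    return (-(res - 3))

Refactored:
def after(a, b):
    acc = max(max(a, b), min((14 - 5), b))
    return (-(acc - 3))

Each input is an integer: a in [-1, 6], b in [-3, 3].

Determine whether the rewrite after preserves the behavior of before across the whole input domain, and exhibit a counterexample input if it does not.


Comparing the listings, the differences include: constant usage differs; and arithmetic usage differs; and local variable names differ.
One worked example (a=4, b=3) — before: res := 4 | result -1; after: acc := 4 | result -1; agreement on -1.
Every one of the 56 inputs gives matching results.
verdict: equivalent


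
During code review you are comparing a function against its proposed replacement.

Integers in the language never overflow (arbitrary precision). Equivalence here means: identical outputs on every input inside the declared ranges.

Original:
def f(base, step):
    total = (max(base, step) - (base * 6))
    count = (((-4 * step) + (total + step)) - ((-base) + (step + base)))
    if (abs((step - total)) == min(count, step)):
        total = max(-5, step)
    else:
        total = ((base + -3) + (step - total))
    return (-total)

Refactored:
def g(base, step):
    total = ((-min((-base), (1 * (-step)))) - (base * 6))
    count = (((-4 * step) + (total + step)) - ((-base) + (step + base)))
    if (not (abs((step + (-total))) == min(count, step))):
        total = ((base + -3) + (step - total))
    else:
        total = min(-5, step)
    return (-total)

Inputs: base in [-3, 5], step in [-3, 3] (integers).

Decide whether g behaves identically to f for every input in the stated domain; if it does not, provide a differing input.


On input base=0, step=0, f returns 0 while g returns 5.
verdict: not equivalent; witness: base=0, step=0


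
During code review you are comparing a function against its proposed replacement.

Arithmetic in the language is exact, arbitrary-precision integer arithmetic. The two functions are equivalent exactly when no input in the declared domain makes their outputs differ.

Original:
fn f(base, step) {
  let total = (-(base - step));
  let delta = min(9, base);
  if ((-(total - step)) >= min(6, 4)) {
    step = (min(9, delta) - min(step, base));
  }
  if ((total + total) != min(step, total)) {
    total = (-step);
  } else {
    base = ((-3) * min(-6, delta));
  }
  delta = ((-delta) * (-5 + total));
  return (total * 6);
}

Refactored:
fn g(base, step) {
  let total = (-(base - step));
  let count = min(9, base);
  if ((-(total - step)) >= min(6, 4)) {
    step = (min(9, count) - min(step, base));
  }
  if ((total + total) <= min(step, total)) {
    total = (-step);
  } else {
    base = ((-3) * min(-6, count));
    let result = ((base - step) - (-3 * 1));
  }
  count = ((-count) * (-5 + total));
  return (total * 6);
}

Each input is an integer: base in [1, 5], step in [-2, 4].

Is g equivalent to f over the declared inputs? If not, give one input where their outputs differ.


The rewrite breaks on base=1, step=1, where the results are 0 and -6.
f: total := 0 | delta := 1 | ((-(total - step)) >= min(6, 4)): false | ((total + total) != min(step, total)): false | base := 18 | delta := 5 | result 0
g: total := 0 | count := 1 | ((-(total - step)) >= min(6, 4)): false | ((total + total) <= min(step, total)): true | total := -1 | count := 6 | result -6
verdict: not equivalent; witness: base=1, step=1


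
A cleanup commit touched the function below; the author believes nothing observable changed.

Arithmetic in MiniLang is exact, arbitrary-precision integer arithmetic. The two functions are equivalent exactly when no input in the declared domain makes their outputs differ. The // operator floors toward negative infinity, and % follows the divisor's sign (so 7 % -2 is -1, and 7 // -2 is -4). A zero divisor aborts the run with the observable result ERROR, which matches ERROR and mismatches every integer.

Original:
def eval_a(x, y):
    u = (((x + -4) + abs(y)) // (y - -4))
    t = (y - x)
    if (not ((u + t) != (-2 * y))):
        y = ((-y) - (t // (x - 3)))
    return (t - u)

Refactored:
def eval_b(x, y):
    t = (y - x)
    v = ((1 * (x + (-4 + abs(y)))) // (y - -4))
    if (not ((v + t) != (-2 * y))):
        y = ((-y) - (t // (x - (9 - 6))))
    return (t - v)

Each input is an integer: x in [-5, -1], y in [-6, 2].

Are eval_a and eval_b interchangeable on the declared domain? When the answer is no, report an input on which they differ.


Comparing the listings, the differences include: arithmetic usage differs, plus constant usage differs, plus local variable names differ.
Tracing x=-4, y=0: eval_a: u := -2 | t := 4 | (not ((u + t) != (-2 * y))): false | result 6 | eval_b: t := 4 | v := -2 | (not ((v + t) != (-2 * y))): false | result 6 — matching result 6.
Sweeping the whole domain (45 inputs) finds no disagreement.
verdict: equivalent


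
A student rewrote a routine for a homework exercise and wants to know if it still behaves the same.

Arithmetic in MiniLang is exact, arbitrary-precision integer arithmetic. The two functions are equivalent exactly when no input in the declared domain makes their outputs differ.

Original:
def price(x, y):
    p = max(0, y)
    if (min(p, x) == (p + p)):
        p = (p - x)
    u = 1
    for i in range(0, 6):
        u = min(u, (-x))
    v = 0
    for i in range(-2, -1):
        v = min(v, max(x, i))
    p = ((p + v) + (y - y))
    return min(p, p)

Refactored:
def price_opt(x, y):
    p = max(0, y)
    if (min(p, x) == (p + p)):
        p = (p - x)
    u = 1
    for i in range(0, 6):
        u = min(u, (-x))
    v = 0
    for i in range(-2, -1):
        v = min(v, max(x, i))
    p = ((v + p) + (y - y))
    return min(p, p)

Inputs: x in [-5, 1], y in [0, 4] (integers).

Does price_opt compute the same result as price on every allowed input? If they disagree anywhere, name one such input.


This is a faithful refactor — same computation, different form, but the computed results match everywhere.
One worked example (x=-1, y=3) — price: p=3, then (min(p, x) == (p + p)) is false, then u=1, then (i=0), then u=1, then (i=1), then u=1, then (i=2), then u=1, then (i=3), then u=1, then (i=4), then u=1, then (i=5), then u=1, then v=0, then (i=-2), then v=-1, then p=2, then returns 2; price_opt: p=3, then (min(p, x) == (p + p)) is false, then u=1, then (i=0), then u=1, then (i=1), then u=1, then (i=2), then u=1, then (i=3), then u=1, then (i=4), then u=1, then (i=5), then u=1, then v=0, then (i=-2), then v=-1, then p=2, then returns 2; agreement on 2.
Sweeping the whole domain (35 inputs) finds no disagreement.
verdict: equivalent


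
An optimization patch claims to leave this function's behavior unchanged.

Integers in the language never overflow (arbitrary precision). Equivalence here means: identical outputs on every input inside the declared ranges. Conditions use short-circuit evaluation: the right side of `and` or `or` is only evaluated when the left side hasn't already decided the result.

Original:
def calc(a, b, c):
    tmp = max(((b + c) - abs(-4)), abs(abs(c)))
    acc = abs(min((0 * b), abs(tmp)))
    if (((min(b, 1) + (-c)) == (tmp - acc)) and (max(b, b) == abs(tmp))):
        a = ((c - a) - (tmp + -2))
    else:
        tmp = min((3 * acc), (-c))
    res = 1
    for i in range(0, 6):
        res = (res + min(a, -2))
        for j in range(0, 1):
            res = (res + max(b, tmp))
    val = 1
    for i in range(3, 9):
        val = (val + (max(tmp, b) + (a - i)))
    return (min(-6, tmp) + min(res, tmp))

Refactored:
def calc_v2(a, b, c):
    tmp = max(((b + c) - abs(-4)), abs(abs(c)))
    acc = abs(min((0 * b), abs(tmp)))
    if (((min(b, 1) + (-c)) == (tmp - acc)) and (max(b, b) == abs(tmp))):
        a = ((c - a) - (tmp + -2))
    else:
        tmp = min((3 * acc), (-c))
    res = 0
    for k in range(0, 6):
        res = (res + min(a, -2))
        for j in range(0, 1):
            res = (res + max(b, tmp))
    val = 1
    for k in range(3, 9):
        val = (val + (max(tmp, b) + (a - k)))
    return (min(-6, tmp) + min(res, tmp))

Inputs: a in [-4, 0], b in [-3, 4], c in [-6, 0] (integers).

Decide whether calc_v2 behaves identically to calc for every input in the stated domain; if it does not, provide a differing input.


Input a=-4, b=-3, c=-6: -29 from calc versus -30 from calc_v2.
verdict: not equivalent; witness: a=-4, b=-3, c=-6


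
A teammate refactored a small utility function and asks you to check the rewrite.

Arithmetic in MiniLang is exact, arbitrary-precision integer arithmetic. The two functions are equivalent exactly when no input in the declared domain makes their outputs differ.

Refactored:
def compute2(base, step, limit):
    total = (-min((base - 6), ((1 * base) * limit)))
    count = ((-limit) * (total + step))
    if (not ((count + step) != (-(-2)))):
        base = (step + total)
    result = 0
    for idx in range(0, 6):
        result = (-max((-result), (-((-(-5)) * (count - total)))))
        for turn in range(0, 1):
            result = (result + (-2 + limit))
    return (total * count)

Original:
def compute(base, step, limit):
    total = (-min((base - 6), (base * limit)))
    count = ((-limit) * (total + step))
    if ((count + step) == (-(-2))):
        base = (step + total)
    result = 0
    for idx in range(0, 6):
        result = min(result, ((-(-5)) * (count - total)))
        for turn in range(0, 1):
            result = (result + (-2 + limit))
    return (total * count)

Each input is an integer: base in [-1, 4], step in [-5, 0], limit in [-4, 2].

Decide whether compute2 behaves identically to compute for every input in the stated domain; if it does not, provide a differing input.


Behavior is preserved: although comparison usage differs; also arithmetic usage differs; also min/max/abs usage differs; also boolean connective usage differs; also constant usage differs, the outputs never diverge.
One worked example (base=3, step=-3, limit=1) — compute: total = 3; count = 0; ((count + step) == (-(-2))) -> false; result = 0; [idx=0]; result = -15; [turn=0]; result = -16; [idx=1]; result = -16; [turn=0]; result = -17; [idx=2]; result = -17; [turn=0]; result = -18; [idx=3]; result = -18; [turn=0]; result = -19; [idx=4]; result = -19; [turn=0]; result = -20; [idx=5]; result = -20; [turn=0]; result = -21; return 0; compute2: total = 3; count = 0; (not ((count + step) != (-(-2)))) -> false; result = 0; [idx=0]; result = -15; [turn=0]; result = -16; [idx=1]; result = -16; [turn=0]; result = -17; [idx=2]; result = -17; [turn=0]; result = -18; [idx=3]; result = -18; [turn=0]; result = -19; [idx=4]; result = -19; [turn=0]; result = -20; [idx=5]; result = -20; [turn=0]; result = -21; return 0; agreement on 0.
Across all 252 domain points the two functions coincide.
verdict: equivalent


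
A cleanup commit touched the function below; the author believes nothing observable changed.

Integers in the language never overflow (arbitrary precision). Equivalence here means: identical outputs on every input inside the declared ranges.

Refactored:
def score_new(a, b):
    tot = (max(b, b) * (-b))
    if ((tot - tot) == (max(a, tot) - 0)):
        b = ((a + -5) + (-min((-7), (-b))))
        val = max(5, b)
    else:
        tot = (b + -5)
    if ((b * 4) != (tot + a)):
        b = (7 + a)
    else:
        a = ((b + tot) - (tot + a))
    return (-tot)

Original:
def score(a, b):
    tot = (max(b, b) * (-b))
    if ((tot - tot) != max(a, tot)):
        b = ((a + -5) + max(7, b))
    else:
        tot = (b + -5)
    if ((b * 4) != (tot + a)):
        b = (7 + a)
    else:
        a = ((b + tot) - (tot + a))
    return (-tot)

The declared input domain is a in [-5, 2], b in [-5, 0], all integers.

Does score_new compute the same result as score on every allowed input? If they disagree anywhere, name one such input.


Evaluate both at a=-5, b=-5.
score: tot=-25, then ((tot - tot) != max(a, tot)) is true, then b=-3, then ((b * 4) != (tot + a)) is true, then b=2, then returns 25
score_new: tot=-25, then ((tot - tot) == (max(a, tot) - 0)) is false, then tot=-10, then ((b * 4) != (tot + a)) is true, then b=2, then returns 10
25 and 10 differ, so these are not the same function on this domain.
verdict: not equivalent; witness: a=-5, b=-5


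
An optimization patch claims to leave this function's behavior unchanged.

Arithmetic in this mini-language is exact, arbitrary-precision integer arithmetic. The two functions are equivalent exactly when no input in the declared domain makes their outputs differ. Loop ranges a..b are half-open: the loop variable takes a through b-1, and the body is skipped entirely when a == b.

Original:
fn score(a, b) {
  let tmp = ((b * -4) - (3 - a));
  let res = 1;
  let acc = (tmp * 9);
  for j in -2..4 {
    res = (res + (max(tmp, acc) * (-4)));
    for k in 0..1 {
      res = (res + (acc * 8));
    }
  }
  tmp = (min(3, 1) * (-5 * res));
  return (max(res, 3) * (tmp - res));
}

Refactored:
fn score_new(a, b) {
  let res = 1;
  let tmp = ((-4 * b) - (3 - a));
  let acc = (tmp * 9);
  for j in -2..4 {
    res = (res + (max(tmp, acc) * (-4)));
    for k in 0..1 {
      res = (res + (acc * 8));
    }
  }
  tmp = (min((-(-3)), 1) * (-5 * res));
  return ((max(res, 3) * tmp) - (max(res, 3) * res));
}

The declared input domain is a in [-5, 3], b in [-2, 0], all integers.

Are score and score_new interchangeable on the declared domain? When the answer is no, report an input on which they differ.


Behavior is preserved: although arithmetic usage differs, min/max/abs usage differs, constant usage differs, the outputs never diverge.
As a probe, take a=-2, b=-1: score runs tmp := -1 | res := 1 | acc := -9 | iter j=-2: | res := 5 | iter k=0: | res := -67 | iter j=-1: | res := -63 | iter k=0: | res := -135 | iter j=0: | res := -131 | iter k=0: | res := -203 | iter j=1: | res := -199 | iter k=0: | res := -271 | iter j=2: | res := -267 | iter k=0: | res := -339 | iter j=3: | res := -335 | iter k=0: | res := -407 | tmp := 2035 | result 7326; score_new runs res := 1 | tmp := -1 | acc := -9 | iter j=-2: | res := 5 | iter k=0: | res := -67 | iter j=-1: | res := -63 | iter k=0: | res := -135 | iter j=0: | res := -131 | iter k=0: | res := -203 | iter j=1: | res := -199 | iter k=0: | res := -271 | iter j=2: | res := -267 | iter k=0: | res := -339 | iter j=3: | res := -335 | iter k=0: | res := -407 | tmp := 2035 | result 7326; both end at 7326.
Every one of the 27 inputs gives matching results.
verdict: equivalent


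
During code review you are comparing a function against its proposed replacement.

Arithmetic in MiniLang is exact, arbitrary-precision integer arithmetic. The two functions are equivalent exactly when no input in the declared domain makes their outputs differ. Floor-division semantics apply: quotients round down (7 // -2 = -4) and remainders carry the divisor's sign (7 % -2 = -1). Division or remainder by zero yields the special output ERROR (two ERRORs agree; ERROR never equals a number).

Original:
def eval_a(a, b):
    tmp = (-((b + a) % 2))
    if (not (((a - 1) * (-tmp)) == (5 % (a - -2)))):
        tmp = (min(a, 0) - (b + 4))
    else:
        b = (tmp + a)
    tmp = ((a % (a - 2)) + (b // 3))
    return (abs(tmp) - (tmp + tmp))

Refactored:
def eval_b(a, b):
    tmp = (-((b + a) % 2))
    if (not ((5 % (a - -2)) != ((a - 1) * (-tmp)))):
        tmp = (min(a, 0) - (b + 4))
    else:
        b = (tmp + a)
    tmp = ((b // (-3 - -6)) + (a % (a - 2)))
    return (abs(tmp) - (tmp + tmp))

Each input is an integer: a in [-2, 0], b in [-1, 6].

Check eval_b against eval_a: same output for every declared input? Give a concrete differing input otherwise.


These are not equivalent — on a=-1, b=0 the outputs split (3 vs 6).
eval_a: tmp becomes -1; next (not (((a - 1) * (-tmp)) == (5 % (a - -2)))) evaluates to true; next tmp becomes -5; next tmp becomes -1; next final value 3
eval_b: tmp becomes -1; next (not ((5 % (a - -2)) != ((a - 1) * (-tmp)))) evaluates to false; next b becomes -2; next tmp becomes -2; next final value 6
verdict: not equivalent; witness: a=-1, b=0


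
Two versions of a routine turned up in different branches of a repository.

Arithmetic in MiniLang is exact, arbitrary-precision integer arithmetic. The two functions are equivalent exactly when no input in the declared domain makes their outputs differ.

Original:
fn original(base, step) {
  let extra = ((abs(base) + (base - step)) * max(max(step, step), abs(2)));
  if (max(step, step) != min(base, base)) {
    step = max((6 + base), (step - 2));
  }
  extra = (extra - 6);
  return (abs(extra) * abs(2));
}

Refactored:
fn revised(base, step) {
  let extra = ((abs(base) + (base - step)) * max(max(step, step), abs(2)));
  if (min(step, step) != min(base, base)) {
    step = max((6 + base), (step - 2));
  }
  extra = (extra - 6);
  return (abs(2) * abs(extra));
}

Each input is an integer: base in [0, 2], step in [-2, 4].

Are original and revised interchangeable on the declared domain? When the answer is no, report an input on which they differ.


The edit looks behavioral (`max(step, step)` became `min(step, step)`), but over these ranges it never changes the outcome.
Spot check at base=0, step=-1 — original: extra becomes 2; next (max(step, step) != min(base, base)) evaluates to true; next step becomes 6; next extra becomes -4; next final value 8. revised: extra becomes 2; next (min(step, step) != min(base, base)) evaluates to true; next step becomes 6; next extra becomes -4; next final value 8. Both give 8.
An exhaustive pass over the 21 declared inputs shows identical outputs.
verdict: equivalent


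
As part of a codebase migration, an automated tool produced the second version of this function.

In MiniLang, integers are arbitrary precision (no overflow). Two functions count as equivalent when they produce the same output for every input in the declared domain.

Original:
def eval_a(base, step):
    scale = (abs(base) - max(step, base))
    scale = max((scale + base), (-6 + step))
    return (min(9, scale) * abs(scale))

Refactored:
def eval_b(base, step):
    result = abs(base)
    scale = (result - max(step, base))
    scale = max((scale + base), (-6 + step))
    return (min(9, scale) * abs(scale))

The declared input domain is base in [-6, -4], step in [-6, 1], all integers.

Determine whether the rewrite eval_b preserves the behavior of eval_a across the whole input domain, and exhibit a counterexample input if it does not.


The two are interchangeable: statement counts differ, and local variable names differ, and every declared input agrees.
One worked example (base=-4, step=-1) — eval_a: scale becomes 5; next scale becomes 1; next final value 1; eval_b: result becomes 4; next scale becomes 5; next scale becomes 1; next final value 1; agreement on 1.
Every one of the 24 inputs gives matching results.
verdict: equivalent
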